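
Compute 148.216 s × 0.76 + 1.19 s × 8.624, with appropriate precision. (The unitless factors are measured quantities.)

1.2 × 10² s

148.216 × 0.76 = 112.64416 → 1.1 × 10² s (2 s.f., last digit at the 10^1 place).
1.19 × 8.624 = 10.26256 → 10.3 s (3 s.f., last digit at the 10^-1 place).
Sum: 122.90672 s; keep the coarser place, 10^1.
Result: 1.2 × 10² s.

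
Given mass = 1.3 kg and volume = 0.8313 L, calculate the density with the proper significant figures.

density = 1.3 kg ÷ 0.8313 L = 1.56381571033… kg/L.
1.3 has 2 significant figures; 0.8313 has 4.
Division/multiplication keeps the fewest: 2 significant figures.
Rounded: 1.6 kg/L.

1.6 kg/L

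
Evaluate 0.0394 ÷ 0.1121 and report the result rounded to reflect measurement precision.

0.351

0.0394 ÷ 0.1121 = 0.351471900089…
Multiplication/division keeps the fewest significant figures: 0.0394 → 3 s.f., 0.1121 → 4 s.f.; limit is 3.
Rounded to 3 significant figures: 0.351.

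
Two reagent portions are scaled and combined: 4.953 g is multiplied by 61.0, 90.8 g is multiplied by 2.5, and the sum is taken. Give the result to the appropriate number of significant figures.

4.953 × 61.0 = 302.133 → 302 g (3 s.f., last digit at the 10^0 place).
90.8 × 2.5 = 227 → 2.3 × 10^2 g (2 s.f., last digit at the 10^1 place).
Sum: 529.133 g; keep the coarser place, 10^1.
Result: 5.3 × 10^2 g.

5.3 × 10^2 g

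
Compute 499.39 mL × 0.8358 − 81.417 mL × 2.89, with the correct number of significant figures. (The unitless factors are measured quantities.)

182 mL

499.39 × 0.8358 = 417.390162 → 417.4 mL (4 s.f., last digit at the 10^-1 place).
81.417 × 2.89 = 235.29513 → 235 mL (3 s.f., last digit at the 10^0 place).
Difference: 182.095032 mL; keep the coarser place, 10^0.
Result: 182 mL.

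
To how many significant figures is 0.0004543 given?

0.0004543: leading zeros are not significant.

4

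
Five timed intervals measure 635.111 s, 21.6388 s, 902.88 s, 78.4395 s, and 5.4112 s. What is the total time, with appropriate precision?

635.111 s + 21.6388 s + 902.88 s + 78.4395 s + 5.4112 s = 1643.4805 s.
Addition/subtraction keeps the fewest decimal places: 635.111 → 3 decimal places, 21.6388 → 4 decimal places, 902.88 → 2 decimal places, 78.4395 → 4 decimal places, 5.4112 → 4 decimal places; limit is 2.
Rounded to 2 decimal places: 1643.48 s.

1643.48 s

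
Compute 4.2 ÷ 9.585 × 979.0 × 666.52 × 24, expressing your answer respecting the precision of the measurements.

4.2 ÷ 9.585 × 979.0 × 666.52 × 24 = 6862214.55023…
Multiplication/division keeps the fewest significant figures: 4.2 → 2 s.f., 9.585 → 4 s.f., 979.0 → 4 s.f., 666.52 → 5 s.f., 24 → 2 s.f.; limit is 2.
Rounded to 2 significant figures: 6.9 × 10^6.

6.9 × 10^6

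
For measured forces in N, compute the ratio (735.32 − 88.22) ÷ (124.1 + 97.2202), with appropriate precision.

735.32 − 88.22 = 647.10, limited to 2 d.p. → 5 s.f.; 124.1 + 97.2202 = 221.3202, limited to 1 d.p. → 4 s.f.
Carrying full precision, 647.10 ÷ 221.3202 = 2.92381806993…; keep min(5, 4) = 4 s.f.
Rounded to 4 significant figures: 2.924.

2.924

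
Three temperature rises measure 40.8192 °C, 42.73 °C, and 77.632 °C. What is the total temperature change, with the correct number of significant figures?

161.18 °C

40.8192 °C + 42.73 °C + 77.632 °C = 161.1812 °C.
Addition/subtraction keeps the fewest decimal places: 40.8192 → 4 decimal places, 42.73 → 2 decimal places, 77.632 → 3 decimal places; limit is 2.
Rounded to 2 decimal places: 161.18 °C.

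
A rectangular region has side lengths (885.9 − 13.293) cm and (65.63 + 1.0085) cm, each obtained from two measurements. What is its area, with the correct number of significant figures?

5.815 × 10^4 cm²

885.9 − 13.293 = 872.607, limited to 1 d.p. → 4 s.f.; 65.63 + 1.0085 = 66.6385, limited to 2 d.p. → 4 s.f.
Carrying full precision, 872.607 × 66.6385 = 58149.2215695; keep min(4, 4) = 4 s.f.
Rounded to 4 significant figures: 5.815 × 10^4 cm².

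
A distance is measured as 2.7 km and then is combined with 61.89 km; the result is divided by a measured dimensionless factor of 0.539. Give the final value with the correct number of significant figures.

1.20 × 10² km

2.7 km + 61.89 km = 64.59 km; the sum is limited to 1 decimal place (3 s.f.).
Carrying full precision, 64.59 ÷ 0.539 = 119.833024119… km; 0.539 has 3 s.f., so the result keeps min(3, 3) = 3 s.f.
Rounded to 3 significant figures: 1.20 × 10² km.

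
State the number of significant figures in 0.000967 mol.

0.000967: leading zeros are not significant.

3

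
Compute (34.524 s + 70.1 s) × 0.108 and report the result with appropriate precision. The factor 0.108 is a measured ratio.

34.524 s + 70.1 s = 104.624 s; the sum is limited to 1 decimal place (4 s.f.).
Carrying full precision, 104.624 × 0.108 = 11.299392 s; 0.108 has 3 s.f., so the result keeps min(4, 3) = 3 s.f.
Rounded to 3 significant figures: 11.3 s.

11.3 s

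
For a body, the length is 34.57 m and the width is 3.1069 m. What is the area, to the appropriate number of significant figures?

107.4 m²

area = 34.57 m × 3.1069 m = 107.405533 m².
34.57 has 4 significant figures; 3.1069 has 5.
Division/multiplication keeps the fewest: 4 significant figures.
Rounded: 107.4 m².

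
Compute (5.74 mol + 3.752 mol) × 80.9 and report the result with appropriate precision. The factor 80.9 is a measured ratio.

768 mol

5.74 mol + 3.752 mol = 9.492 mol; the sum is limited to 2 decimal places (3 s.f.).
Carrying full precision, 9.492 × 80.9 = 767.9028 mol; 80.9 has 3 s.f., so the result keeps min(3, 3) = 3 s.f.
Rounded to 3 significant figures: 768 mol.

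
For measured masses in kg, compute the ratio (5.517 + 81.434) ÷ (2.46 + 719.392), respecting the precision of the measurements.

5.517 + 81.434 = 86.951, limited to 3 d.p. → 5 s.f.; 2.46 + 719.392 = 721.852, limited to 2 d.p. → 5 s.f.
Carrying full precision, 86.951 ÷ 721.852 = 0.120455439619…; keep min(5, 5) = 5 s.f.
Rounded to 5 significant figures: 0.12046.

0.12046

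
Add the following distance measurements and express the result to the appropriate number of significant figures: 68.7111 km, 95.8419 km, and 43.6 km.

68.7111 km + 95.8419 km + 43.6 km = 208.1530 km.
Addition/subtraction keeps the fewest decimal places: 68.7111 → 4 decimal places, 95.8419 → 4 decimal places, 43.6 → 1 decimal place; limit is 1.
Rounded to 1 decimal place: 208.2 km.

208.2 km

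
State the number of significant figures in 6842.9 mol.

5

6842.9: every digit is nonzero and significant.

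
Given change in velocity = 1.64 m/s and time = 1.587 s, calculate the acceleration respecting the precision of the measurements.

1.03 m/s²

acceleration = 1.64 m/s ÷ 1.587 s = 1.03339634531… m/s².
1.64 has 3 significant figures; 1.587 has 4.
Division/multiplication keeps the fewest: 3 significant figures.
Rounded: 1.03 m/s².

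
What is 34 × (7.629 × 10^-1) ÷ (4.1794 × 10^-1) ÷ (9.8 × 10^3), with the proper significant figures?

34 × (7.629 × 10^-1) ÷ (4.1794 × 10^-1) ÷ (9.8 × 10^3) = 0.00633295668844…
Multiplication/division keeps the fewest significant figures: 34 → 2 s.f., 7.629 × 10^-1 → 4 s.f., 4.1794 × 10^-1 → 5 s.f., 9.8 × 10^3 → 2 s.f.; limit is 2.
Rounded to 2 significant figures: 0.0063.

0.0063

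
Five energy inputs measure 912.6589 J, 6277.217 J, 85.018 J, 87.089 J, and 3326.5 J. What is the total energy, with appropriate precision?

912.6589 J + 6277.217 J + 85.018 J + 87.089 J + 3326.5 J = 10688.4829 J.
Addition/subtraction keeps the fewest decimal places: 912.6589 → 4 decimal places, 6277.217 → 3 decimal places, 85.018 → 3 decimal places, 87.089 → 3 decimal places, 3326.5 → 1 decimal place; limit is 1.
Rounded to 1 decimal place: 10688.5 J.

10688.5 J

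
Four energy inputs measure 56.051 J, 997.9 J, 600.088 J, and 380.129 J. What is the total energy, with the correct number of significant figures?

2034.2 J

56.051 J + 997.9 J + 600.088 J + 380.129 J = 2034.168 J.
Addition/subtraction keeps the fewest decimal places: 56.051 → 3 decimal places, 997.9 → 1 decimal place, 600.088 → 3 decimal places, 380.129 → 3 decimal places; limit is 1.
Rounded to 1 decimal place: 2034.2 J.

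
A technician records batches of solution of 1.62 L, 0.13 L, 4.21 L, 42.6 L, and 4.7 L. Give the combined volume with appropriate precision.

53.3 L

1.62 L + 0.13 L + 4.21 L + 42.6 L + 4.7 L = 53.26 L.
Addition/subtraction keeps the fewest decimal places: 1.62 → 2 decimal places, 0.13 → 2 decimal places, 4.21 → 2 decimal places, 42.6 → 1 decimal place, 4.7 → 1 decimal place; limit is 1.
Rounded to 1 decimal place: 53.3 L.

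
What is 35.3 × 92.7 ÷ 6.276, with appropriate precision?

521

35.3 × 92.7 ÷ 6.276 = 521.400573614…
Multiplication/division keeps the fewest significant figures: 35.3 → 3 s.f., 92.7 → 3 s.f., 6.276 → 4 s.f.; limit is 3.
Rounded to 3 significant figures: 521.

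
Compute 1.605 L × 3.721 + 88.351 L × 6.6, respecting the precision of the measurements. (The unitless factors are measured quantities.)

5.9 × 10^2 L

1.605 × 3.721 = 5.972205 → 5.972 L (4 s.f., last digit at the 10^-3 place).
88.351 × 6.6 = 583.1166 → 5.8 × 10^2 L (2 s.f., last digit at the 10^1 place).
Sum: 589.088805 L; keep the coarser place, 10^1.
Result: 5.9 × 10^2 L.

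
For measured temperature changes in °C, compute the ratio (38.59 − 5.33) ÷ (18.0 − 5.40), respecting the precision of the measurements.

2.64

38.59 − 5.33 = 33.26, limited to 2 d.p. → 4 s.f.; 18.0 − 5.40 = 12.60, limited to 1 d.p. → 3 s.f.
Carrying full precision, 33.26 ÷ 12.60 = 2.63968253968…; keep min(4, 3) = 3 s.f.
Rounded to 3 significant figures: 2.64.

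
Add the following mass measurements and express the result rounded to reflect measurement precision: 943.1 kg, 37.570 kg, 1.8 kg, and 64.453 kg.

1046.9 kg

943.1 kg + 37.570 kg + 1.8 kg + 64.453 kg = 1046.923 kg.
Addition/subtraction keeps the fewest decimal places: 943.1 → 1 decimal place, 37.570 → 3 decimal places, 1.8 → 1 decimal place, 64.453 → 3 decimal places; limit is 1.
Rounded to 1 decimal place: 1046.9 kg.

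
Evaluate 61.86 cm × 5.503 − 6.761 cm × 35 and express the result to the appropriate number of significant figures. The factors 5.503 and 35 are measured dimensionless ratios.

1.0 × 10^2 cm

61.86 × 5.503 = 340.41558 → 340.4 cm (4 s.f., last digit at the 10^-1 place).
6.761 × 35 = 236.635 → 2.4 × 10^2 cm (2 s.f., last digit at the 10^1 place).
Difference: 103.78058 cm; keep the coarser place, 10^1.
Result: 1.0 × 10^2 cm.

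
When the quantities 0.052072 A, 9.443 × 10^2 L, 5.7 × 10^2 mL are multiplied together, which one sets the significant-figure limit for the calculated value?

5.7 × 10^2 mL

0.052072 A → 5 s.f.; 9.443 × 10^2 L → 4 s.f.; 5.7 × 10^2 mL → 2 s.f.
The fewest is 2 significant figures, from 5.7 × 10^2 mL.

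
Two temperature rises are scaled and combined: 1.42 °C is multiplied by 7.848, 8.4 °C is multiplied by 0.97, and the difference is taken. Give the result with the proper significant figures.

3.0 °C

1.42 × 7.848 = 11.14416 → 11.1 °C (3 s.f., last digit at the 10^-1 place).
8.4 × 0.97 = 8.148 → 8.1 °C (2 s.f., last digit at the 10^-1 place).
Difference: 2.99616 °C; keep the coarser place, 10^-1.
Result: 3.0 °C.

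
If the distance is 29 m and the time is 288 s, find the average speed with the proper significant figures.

average speed = 29 m ÷ 288 s = 0.100694444444… m/s.
29 has 2 significant figures; 288 has 3.
Division/multiplication keeps the fewest: 2 significant figures.
Rounded: 0.10 m/s.

0.10 m/s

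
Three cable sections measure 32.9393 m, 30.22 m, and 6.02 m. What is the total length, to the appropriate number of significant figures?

69.18 m

32.9393 m + 30.22 m + 6.02 m = 69.1793 m.
Addition/subtraction keeps the fewest decimal places: 32.9393 → 4 decimal places, 30.22 → 2 decimal places, 6.02 → 2 decimal places; limit is 2.
Rounded to 2 decimal places: 69.18 m.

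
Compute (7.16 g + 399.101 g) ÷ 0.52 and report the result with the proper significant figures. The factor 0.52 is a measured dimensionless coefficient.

7.8 × 10^2 g

7.16 g + 399.101 g = 406.261 g; the sum is limited to 2 decimal places (5 s.f.).
Carrying full precision, 406.261 ÷ 0.52 = 781.271153846… g; 0.52 has 2 s.f., so the result keeps min(5, 2) = 2 s.f.
Rounded to 2 significant figures: 7.8 × 10^2 g.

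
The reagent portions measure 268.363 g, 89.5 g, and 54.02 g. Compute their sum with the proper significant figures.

411.9 g

268.363 g + 89.5 g + 54.02 g = 411.883 g.
Addition/subtraction keeps the fewest decimal places: 268.363 → 3 decimal places, 89.5 → 1 decimal place, 54.02 → 2 decimal places; limit is 1.
Rounded to 1 decimal place: 411.9 g.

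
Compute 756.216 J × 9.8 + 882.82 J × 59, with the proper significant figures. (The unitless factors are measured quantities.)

756.216 × 9.8 = 7410.9168 → 7.4 × 10³ J (2 s.f., last digit at the 10^2 place).
882.82 × 59 = 52086.38 → 5.2 × 10⁴ J (2 s.f., last digit at the 10^3 place).
Sum: 59497.2968 J; keep the coarser place, 10^3.
Result: 5.9 × 10⁴ J.

5.9 × 10⁴ J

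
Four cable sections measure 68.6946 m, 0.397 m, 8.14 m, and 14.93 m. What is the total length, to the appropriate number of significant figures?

92.16 m

68.6946 m + 0.397 m + 8.14 m + 14.93 m = 92.1616 m.
Addition/subtraction keeps the fewest decimal places: 68.6946 → 4 decimal places, 0.397 → 3 decimal places, 8.14 → 2 decimal places, 14.93 → 2 decimal places; limit is 2.
Rounded to 2 decimal places: 92.16 m.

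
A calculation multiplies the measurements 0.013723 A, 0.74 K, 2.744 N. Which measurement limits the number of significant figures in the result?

0.013723 A → 5 s.f.; 0.74 K → 2 s.f.; 2.744 N → 4 s.f.
The fewest is 2 significant figures, from 0.74 K.

0.74 K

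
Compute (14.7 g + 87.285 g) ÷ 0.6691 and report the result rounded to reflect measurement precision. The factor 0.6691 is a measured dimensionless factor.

14.7 g + 87.285 g = 101.985 g; the sum is limited to 1 decimal place (4 s.f.).
Carrying full precision, 101.985 ÷ 0.6691 = 152.421162756… g; 0.6691 has 4 s.f., so the result keeps min(4, 4) = 4 s.f.
Rounded to 4 significant figures: 152.4 g.

152.4 g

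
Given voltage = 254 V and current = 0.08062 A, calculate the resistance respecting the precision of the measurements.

resistance = 254 V ÷ 0.08062 A = 3150.58298189… Ω.
254 has 3 significant figures; 0.08062 has 4.
Division/multiplication keeps the fewest: 3 significant figures.
Rounded: 3.15 × 10^3 Ω.

3.15 × 10^3 Ω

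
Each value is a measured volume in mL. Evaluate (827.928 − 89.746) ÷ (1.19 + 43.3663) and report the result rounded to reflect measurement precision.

16.57

827.928 − 89.746 = 738.182, limited to 3 d.p. → 6 s.f.; 1.19 + 43.3663 = 44.5563, limited to 2 d.p. → 4 s.f.
Carrying full precision, 738.182 ÷ 44.5563 = 16.5673989986…; keep min(6, 4) = 4 s.f.
Rounded to 4 significant figures: 16.57.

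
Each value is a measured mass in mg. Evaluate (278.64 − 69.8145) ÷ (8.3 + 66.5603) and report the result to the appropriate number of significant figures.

2.79

278.64 − 69.8145 = 208.8255, limited to 2 d.p. → 5 s.f.; 8.3 + 66.5603 = 74.8603, limited to 1 d.p. → 3 s.f.
Carrying full precision, 208.8255 ÷ 74.8603 = 2.78953597568…; keep min(5, 3) = 3 s.f.
Rounded to 3 significant figures: 2.79.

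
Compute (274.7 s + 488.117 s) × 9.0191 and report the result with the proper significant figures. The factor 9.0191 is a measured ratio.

274.7 s + 488.117 s = 762.817 s; the sum is limited to 1 decimal place (4 s.f.).
Carrying full precision, 762.817 × 9.0191 = 6879.9228047 s; 9.0191 has 5 s.f., so the result keeps min(4, 5) = 4 s.f.
Rounded to 4 significant figures: 6.880 × 10^3 s.

6.880 × 10^3 s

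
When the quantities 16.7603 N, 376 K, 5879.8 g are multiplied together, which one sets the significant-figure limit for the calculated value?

376 K

16.7603 N → 6 s.f.; 376 K → 3 s.f.; 5879.8 g → 5 s.f.
The fewest is 3 significant figures, from 376 K.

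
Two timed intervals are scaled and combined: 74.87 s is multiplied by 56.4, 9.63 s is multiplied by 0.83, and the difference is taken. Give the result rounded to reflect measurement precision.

74.87 × 56.4 = 4222.668 → 4.22 × 10³ s (3 s.f., last digit at the 10^1 place).
9.63 × 0.83 = 7.9929 → 8.0 s (2 s.f., last digit at the 10^-1 place).
Difference: 4214.6751 s; keep the coarser place, 10^1.
Result: 4.21 × 10³ s.

4.21 × 10³ s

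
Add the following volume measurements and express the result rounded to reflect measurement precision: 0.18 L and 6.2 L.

0.18 L + 6.2 L = 6.38 L.
Addition/subtraction keeps the fewest decimal places: 0.18 → 2 decimal places, 6.2 → 1 decimal place; limit is 1.
Rounded to 1 decimal place: 6.4 L.

6.4 L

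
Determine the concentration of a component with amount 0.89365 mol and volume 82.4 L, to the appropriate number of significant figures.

0.0108 mol/L

concentration = 0.89365 mol ÷ 82.4 L = 0.0108452669903… mol/L.
0.89365 has 5 significant figures; 82.4 has 3.
Division/multiplication keeps the fewest: 3 significant figures.
Rounded: 0.0108 mol/L.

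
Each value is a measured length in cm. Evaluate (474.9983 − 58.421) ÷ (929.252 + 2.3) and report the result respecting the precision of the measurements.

0.4472

474.9983 − 58.421 = 416.5773, limited to 3 d.p. → 6 s.f.; 929.252 + 2.3 = 931.552, limited to 1 d.p. → 4 s.f.
Carrying full precision, 416.5773 ÷ 931.552 = 0.44718630844…; keep min(6, 4) = 4 s.f.
Rounded to 4 significant figures: 0.4472.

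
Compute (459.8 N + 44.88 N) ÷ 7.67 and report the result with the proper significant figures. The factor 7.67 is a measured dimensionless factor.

459.8 N + 44.88 N = 504.68 N; the sum is limited to 1 decimal place (4 s.f.).
Carrying full precision, 504.68 ÷ 7.67 = 65.7992177314… N; 7.67 has 3 s.f., so the result keeps min(4, 3) = 3 s.f.
Rounded to 3 significant figures: 65.8 N.

65.8 N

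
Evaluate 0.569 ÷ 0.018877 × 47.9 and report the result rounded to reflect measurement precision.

0.569 ÷ 0.018877 × 47.9 = 1443.82581978…
Multiplication/division keeps the fewest significant figures: 0.569 → 3 s.f., 0.018877 → 5 s.f., 47.9 → 3 s.f.; limit is 3.
Rounded to 3 significant figures: 1.44 × 10^3.

1.44 × 10^3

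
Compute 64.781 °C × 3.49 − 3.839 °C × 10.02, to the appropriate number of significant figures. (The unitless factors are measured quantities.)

188 °C

64.781 × 3.49 = 226.08569 → 226 °C (3 s.f., last digit at the 10^0 place).
3.839 × 10.02 = 38.46678 → 38.47 °C (4 s.f., last digit at the 10^-2 place).
Difference: 187.61891 °C; keep the coarser place, 10^0.
Result: 188 °C.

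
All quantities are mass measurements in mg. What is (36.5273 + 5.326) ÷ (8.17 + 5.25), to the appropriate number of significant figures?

3.119

36.5273 + 5.326 = 41.8533, limited to 3 d.p. → 5 s.f.; 8.17 + 5.25 = 13.42, limited to 2 d.p. → 4 s.f.
Carrying full precision, 41.8533 ÷ 13.42 = 3.11872578241…; keep min(5, 4) = 4 s.f.
Rounded to 4 significant figures: 3.119.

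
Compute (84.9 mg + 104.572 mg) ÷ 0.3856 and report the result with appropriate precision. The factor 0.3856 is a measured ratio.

491.4 mg

84.9 mg + 104.572 mg = 189.472 mg; the sum is limited to 1 decimal place (4 s.f.).
Carrying full precision, 189.472 ÷ 0.3856 = 491.369294606… mg; 0.3856 has 4 s.f., so the result keeps min(4, 4) = 4 s.f.
Rounded to 4 significant figures: 491.4 mg.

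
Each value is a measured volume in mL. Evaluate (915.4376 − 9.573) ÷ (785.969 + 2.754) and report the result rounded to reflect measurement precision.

1.14852

915.4376 − 9.573 = 905.8646, limited to 3 d.p. → 6 s.f.; 785.969 + 2.754 = 788.723, limited to 3 d.p. → 6 s.f.
Carrying full precision, 905.8646 ÷ 788.723 = 1.14852058327…; keep min(6, 6) = 6 s.f.
Rounded to 6 significant figures: 1.14852.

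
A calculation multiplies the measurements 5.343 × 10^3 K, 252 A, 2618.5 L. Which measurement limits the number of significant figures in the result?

252 A

5.343 × 10^3 K → 4 s.f.; 252 A → 3 s.f.; 2618.5 L → 5 s.f.
The fewest is 3 significant figures, from 252 A.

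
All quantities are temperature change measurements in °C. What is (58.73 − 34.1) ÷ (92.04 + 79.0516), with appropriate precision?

0.144

58.73 − 34.1 = 24.63, limited to 1 d.p. → 3 s.f.; 92.04 + 79.0516 = 171.0916, limited to 2 d.p. → 5 s.f.
Carrying full precision, 24.63 ÷ 171.0916 = 0.14395797339…; keep min(3, 5) = 3 s.f.
Rounded to 3 significant figures: 0.144.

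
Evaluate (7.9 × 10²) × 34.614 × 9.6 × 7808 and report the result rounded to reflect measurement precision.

(7.9 × 10²) × 34.614 × 9.6 × 7808 = 2.04969819341 × 10^9…
Multiplication/division keeps the fewest significant figures: 7.9 × 10² → 2 s.f., 34.614 → 5 s.f., 9.6 → 2 s.f., 7808 → 4 s.f.; limit is 2.
Rounded to 2 significant figures: 2.0 × 10⁹.

2.0 × 10⁹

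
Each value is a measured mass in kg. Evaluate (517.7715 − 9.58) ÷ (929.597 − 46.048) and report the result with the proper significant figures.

517.7715 − 9.58 = 508.1915, limited to 2 d.p. → 5 s.f.; 929.597 − 46.048 = 883.549, limited to 3 d.p. → 6 s.f.
Carrying full precision, 508.1915 ÷ 883.549 = 0.575170703606…; keep min(5, 6) = 5 s.f.
Rounded to 5 significant figures: 0.57517.

0.57517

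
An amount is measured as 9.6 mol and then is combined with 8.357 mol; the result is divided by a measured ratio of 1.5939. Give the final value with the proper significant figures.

11.3 mol

9.6 mol + 8.357 mol = 17.957 mol; the sum is limited to 1 decimal place (3 s.f.).
Carrying full precision, 17.957 ÷ 1.5939 = 11.2660769183… mol; 1.5939 has 5 s.f., so the result keeps min(3, 5) = 3 s.f.
Rounded to 3 significant figures: 11.3 mol.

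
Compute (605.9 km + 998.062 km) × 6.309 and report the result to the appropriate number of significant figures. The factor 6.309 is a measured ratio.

1.012 × 10⁴ km

605.9 km + 998.062 km = 1603.962 km; the sum is limited to 1 decimal place (5 s.f.).
Carrying full precision, 1603.962 × 6.309 = 10119.396258 km; 6.309 has 4 s.f., so the result keeps min(5, 4) = 4 s.f.
Rounded to 4 significant figures: 1.012 × 10⁴ km.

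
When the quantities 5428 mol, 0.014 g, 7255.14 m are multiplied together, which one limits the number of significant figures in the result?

5428 mol → 4 s.f.; 0.014 g → 2 s.f.; 7255.14 m → 6 s.f.
The fewest is 2 significant figures, from 0.014 g.

0.014 g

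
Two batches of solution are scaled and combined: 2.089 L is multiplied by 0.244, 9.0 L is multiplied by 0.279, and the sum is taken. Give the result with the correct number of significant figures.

3.0 L

2.089 × 0.244 = 0.509716 → 0.510 L (3 s.f., last digit at the 10^-3 place).
9.0 × 0.279 = 2.511 → 2.5 L (2 s.f., last digit at the 10^-1 place).
Sum: 3.020716 L; keep the coarser place, 10^-1.
Result: 3.0 L.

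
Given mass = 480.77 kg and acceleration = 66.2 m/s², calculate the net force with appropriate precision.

net force = 480.77 kg × 66.2 m/s² = 31826.974 N.
480.77 has 5 significant figures; 66.2 has 3.
Division/multiplication keeps the fewest: 3 significant figures.
Rounded: 3.18 × 10^4 N.

3.18 × 10^4 N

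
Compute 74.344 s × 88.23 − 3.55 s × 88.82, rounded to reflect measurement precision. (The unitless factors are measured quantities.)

6244 s

74.344 × 88.23 = 6559.37112 → 6559 s (4 s.f., last digit at the 10^0 place).
3.55 × 88.82 = 315.311 → 315 s (3 s.f., last digit at the 10^0 place).
Difference: 6244.06012 s; keep the coarser place, 10^0.
Result: 6244 s.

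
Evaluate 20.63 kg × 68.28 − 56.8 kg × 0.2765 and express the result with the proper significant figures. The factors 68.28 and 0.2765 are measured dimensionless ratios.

1393 kg

20.63 × 68.28 = 1408.6164 → 1409 kg (4 s.f., last digit at the 10^0 place).
56.8 × 0.2765 = 15.7052 → 15.7 kg (3 s.f., last digit at the 10^-1 place).
Difference: 1392.9112 kg; keep the coarser place, 10^0.
Result: 1393 kg.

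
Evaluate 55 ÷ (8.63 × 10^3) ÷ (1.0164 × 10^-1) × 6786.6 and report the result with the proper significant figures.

55 ÷ (8.63 × 10^3) ÷ (1.0164 × 10^-1) × 6786.6 = 425.53911905…
Multiplication/division keeps the fewest significant figures: 55 → 2 s.f., 8.63 × 10^3 → 3 s.f., 1.0164 × 10^-1 → 5 s.f., 6786.6 → 5 s.f.; limit is 2.
Rounded to 2 significant figures: 4.3 × 10^2.

4.3 × 10^2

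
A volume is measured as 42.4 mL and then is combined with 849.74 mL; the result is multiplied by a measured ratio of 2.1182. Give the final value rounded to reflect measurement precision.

1.890 × 10³ mL

42.4 mL + 849.74 mL = 892.14 mL; the sum is limited to 1 decimal place (4 s.f.).
Carrying full precision, 892.14 × 2.1182 = 1889.730948 mL; 2.1182 has 5 s.f., so the result keeps min(4, 5) = 4 s.f.
Rounded to 4 significant figures: 1.890 × 10³ mL.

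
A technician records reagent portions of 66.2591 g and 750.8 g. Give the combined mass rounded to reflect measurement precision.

8.171 × 10² g

66.2591 g + 750.8 g = 817.0591 g.
Addition/subtraction keeps the fewest decimal places: 66.2591 → 4 decimal places, 750.8 → 1 decimal place; limit is 1.
Rounded to 1 decimal place: 8.171 × 10² g.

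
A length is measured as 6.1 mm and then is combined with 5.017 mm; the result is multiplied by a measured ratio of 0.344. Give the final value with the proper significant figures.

3.82 mm

6.1 mm + 5.017 mm = 11.117 mm; the sum is limited to 1 decimal place (3 s.f.).
Carrying full precision, 11.117 × 0.344 = 3.824248 mm; 0.344 has 3 s.f., so the result keeps min(3, 3) = 3 s.f.
Rounded to 3 significant figures: 3.82 mm.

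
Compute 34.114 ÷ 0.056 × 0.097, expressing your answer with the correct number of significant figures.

59

34.114 ÷ 0.056 × 0.097 = 59.0903214286…
Multiplication/division keeps the fewest significant figures: 34.114 → 5 s.f., 0.056 → 2 s.f., 0.097 → 2 s.f.; limit is 2.
Rounded to 2 significant figures: 59.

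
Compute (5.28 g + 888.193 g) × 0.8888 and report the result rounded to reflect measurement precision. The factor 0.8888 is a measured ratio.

794.1 g

5.28 g + 888.193 g = 893.473 g; the sum is limited to 2 decimal places (5 s.f.).
Carrying full precision, 893.473 × 0.8888 = 794.1188024 g; 0.8888 has 4 s.f., so the result keeps min(5, 4) = 4 s.f.
Rounded to 4 significant figures: 794.1 g.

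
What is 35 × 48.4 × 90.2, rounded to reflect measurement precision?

1.5 × 10^5

35 × 48.4 × 90.2 = 152798.8
Multiplication/division keeps the fewest significant figures: 35 → 2 s.f., 48.4 → 3 s.f., 90.2 → 3 s.f.; limit is 2.
Rounded to 2 significant figures: 1.5 × 10^5.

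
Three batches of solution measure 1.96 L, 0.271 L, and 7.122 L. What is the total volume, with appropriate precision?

1.96 L + 0.271 L + 7.122 L = 9.353 L.
Addition/subtraction keeps the fewest decimal places: 1.96 → 2 decimal places, 0.271 → 3 decimal places, 7.122 → 3 decimal places; limit is 2.
Rounded to 2 decimal places: 9.35 L.

9.35 L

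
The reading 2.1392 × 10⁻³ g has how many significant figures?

2.1392 × 10⁻³: in scientific notation every digit of the coefficient is significant.

5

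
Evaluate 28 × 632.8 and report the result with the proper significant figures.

28 × 632.8 = 17718.4
Multiplication/division keeps the fewest significant figures: 28 → 2 s.f., 632.8 → 4 s.f.; limit is 2.
Rounded to 2 significant figures: 1.8 × 10⁴.

1.8 × 10⁴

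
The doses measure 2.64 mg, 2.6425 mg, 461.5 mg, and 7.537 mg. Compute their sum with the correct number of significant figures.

2.64 mg + 2.6425 mg + 461.5 mg + 7.537 mg = 474.3195 mg.
Addition/subtraction keeps the fewest decimal places: 2.64 → 2 decimal places, 2.6425 → 4 decimal places, 461.5 → 1 decimal place, 7.537 → 3 decimal places; limit is 1.
Rounded to 1 decimal place: 474.3 mg.

474.3 mg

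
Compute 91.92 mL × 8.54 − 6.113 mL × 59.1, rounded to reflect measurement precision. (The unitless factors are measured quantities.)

91.92 × 8.54 = 784.9968 → 785 mL (3 s.f., last digit at the 10^0 place).
6.113 × 59.1 = 361.2783 → 361 mL (3 s.f., last digit at the 10^0 place).
Difference: 423.7185 mL; keep the coarser place, 10^0.
Result: 424 mL.

424 mL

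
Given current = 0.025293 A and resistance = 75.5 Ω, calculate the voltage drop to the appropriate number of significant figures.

voltage drop = 0.025293 A × 75.5 Ω = 1.9096215 V.
0.025293 has 5 significant figures; 75.5 has 3.
Division/multiplication keeps the fewest: 3 significant figures.
Rounded: 1.91 V.

1.91 V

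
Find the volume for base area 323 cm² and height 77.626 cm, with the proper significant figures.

volume = 323 cm² × 77.626 cm = 25073.198 cm³.
323 has 3 significant figures; 77.626 has 5.
Division/multiplication keeps the fewest: 3 significant figures.
Rounded: 2.51 × 10^4 cm³.

2.51 × 10^4 cm³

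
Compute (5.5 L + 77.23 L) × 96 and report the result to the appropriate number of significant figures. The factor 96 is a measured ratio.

7.9 × 10³ L

5.5 L + 77.23 L = 82.73 L; the sum is limited to 1 decimal place (3 s.f.).
Carrying full precision, 82.73 × 96 = 7942.08 L; 96 has 2 s.f., so the result keeps min(3, 2) = 2 s.f.
Rounded to 2 significant figures: 7.9 × 10³ L.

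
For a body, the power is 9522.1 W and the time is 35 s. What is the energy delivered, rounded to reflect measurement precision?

3.3 × 10^5 J

energy delivered = 9522.1 W × 35 s = 333273.5 J.
9522.1 has 5 significant figures; 35 has 2.
Division/multiplication keeps the fewest: 2 significant figures.
Rounded: 3.3 × 10^5 J.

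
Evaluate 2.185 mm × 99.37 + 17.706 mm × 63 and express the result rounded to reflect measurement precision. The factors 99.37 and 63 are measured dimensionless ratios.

1.3 × 10^3 mm

2.185 × 99.37 = 217.12345 → 217.1 mm (4 s.f., last digit at the 10^-1 place).
17.706 × 63 = 1115.478 → 1.1 × 10^3 mm (2 s.f., last digit at the 10^2 place).
Sum: 1332.60145 mm; keep the coarser place, 10^2.
Result: 1.3 × 10^3 mm.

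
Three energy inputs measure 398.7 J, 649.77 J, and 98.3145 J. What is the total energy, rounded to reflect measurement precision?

1146.8 J

398.7 J + 649.77 J + 98.3145 J = 1146.7845 J.
Addition/subtraction keeps the fewest decimal places: 398.7 → 1 decimal place, 649.77 → 2 decimal places, 98.3145 → 4 decimal places; limit is 1.
Rounded to 1 decimal place: 1146.8 J.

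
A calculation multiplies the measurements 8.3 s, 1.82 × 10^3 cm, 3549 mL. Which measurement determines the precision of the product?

8.3 s → 2 s.f.; 1.82 × 10^3 cm → 3 s.f.; 3549 mL → 4 s.f.
The fewest is 2 significant figures, from 8.3 s.

8.3 s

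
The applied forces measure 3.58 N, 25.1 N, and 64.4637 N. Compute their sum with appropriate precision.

3.58 N + 25.1 N + 64.4637 N = 93.1437 N.
Addition/subtraction keeps the fewest decimal places: 3.58 → 2 decimal places, 25.1 → 1 decimal place, 64.4637 → 4 decimal places; limit is 1.
Rounded to 1 decimal place: 93.1 N.

93.1 N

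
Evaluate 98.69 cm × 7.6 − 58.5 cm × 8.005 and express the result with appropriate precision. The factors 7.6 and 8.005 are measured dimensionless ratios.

98.69 × 7.6 = 750.044 → 7.5 × 10² cm (2 s.f., last digit at the 10^1 place).
58.5 × 8.005 = 468.2925 → 468 cm (3 s.f., last digit at the 10^0 place).
Difference: 281.7515 cm; keep the coarser place, 10^1.
Result: 2.8 × 10² cm.

2.8 × 10² cm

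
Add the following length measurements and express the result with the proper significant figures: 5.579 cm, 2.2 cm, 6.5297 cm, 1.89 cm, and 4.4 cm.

5.579 cm + 2.2 cm + 6.5297 cm + 1.89 cm + 4.4 cm = 20.5987 cm.
Addition/subtraction keeps the fewest decimal places: 5.579 → 3 decimal places, 2.2 → 1 decimal place, 6.5297 → 4 decimal places, 1.89 → 2 decimal places, 4.4 → 1 decimal place; limit is 1.
Rounded to 1 decimal place: 20.6 cm.

20.6 cm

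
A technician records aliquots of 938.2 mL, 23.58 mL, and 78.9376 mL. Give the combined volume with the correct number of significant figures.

1040.7 mL

938.2 mL + 23.58 mL + 78.9376 mL = 1040.7176 mL.
Addition/subtraction keeps the fewest decimal places: 938.2 → 1 decimal place, 23.58 → 2 decimal places, 78.9376 → 4 decimal places; limit is 1.
Rounded to 1 decimal place: 1040.7 mL.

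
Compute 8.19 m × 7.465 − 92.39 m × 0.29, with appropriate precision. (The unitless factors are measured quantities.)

34 m

8.19 × 7.465 = 61.13835 → 61.1 m (3 s.f., last digit at the 10^-1 place).
92.39 × 0.29 = 26.7931 → 27 m (2 s.f., last digit at the 10^0 place).
Difference: 34.34525 m; keep the coarser place, 10^0.
Result: 34 m.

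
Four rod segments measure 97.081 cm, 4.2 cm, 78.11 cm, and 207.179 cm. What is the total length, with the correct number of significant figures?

386.6 cm

97.081 cm + 4.2 cm + 78.11 cm + 207.179 cm = 386.570 cm.
Addition/subtraction keeps the fewest decimal places: 97.081 → 3 decimal places, 4.2 → 1 decimal place, 78.11 → 2 decimal places, 207.179 → 3 decimal places; limit is 1.
Rounded to 1 decimal place: 386.6 cm.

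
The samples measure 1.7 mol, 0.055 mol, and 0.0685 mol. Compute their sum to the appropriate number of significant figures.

1.8 mol

1.7 mol + 0.055 mol + 0.0685 mol = 1.8235 mol.
Addition/subtraction keeps the fewest decimal places: 1.7 → 1 decimal place, 0.055 → 3 decimal places, 0.0685 → 4 decimal places; limit is 1.
Rounded to 1 decimal place: 1.8 mol.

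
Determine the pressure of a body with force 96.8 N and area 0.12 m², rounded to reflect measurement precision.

8.1 × 10^2 Pa

pressure = 96.8 N ÷ 0.12 m² = 806.666666667… Pa.
96.8 has 3 significant figures; 0.12 has 2.
Division/multiplication keeps the fewest: 2 significant figures.
Rounded: 8.1 × 10^2 Pa.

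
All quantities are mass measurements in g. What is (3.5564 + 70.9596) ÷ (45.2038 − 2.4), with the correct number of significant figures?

3.5564 + 70.9596 = 74.5160, limited to 4 d.p. → 6 s.f.; 45.2038 − 2.4 = 42.8038, limited to 1 d.p. → 3 s.f.
Carrying full precision, 74.5160 ÷ 42.8038 = 1.74087347385…; keep min(6, 3) = 3 s.f.
Rounded to 3 significant figures: 1.74.

1.74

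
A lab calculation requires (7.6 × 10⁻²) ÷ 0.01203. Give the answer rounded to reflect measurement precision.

(7.6 × 10⁻²) ÷ 0.01203 = 6.31753948462…
Multiplication/division keeps the fewest significant figures: 7.6 × 10⁻² → 2 s.f., 0.01203 → 4 s.f.; limit is 2.
Rounded to 2 significant figures: 6.3.

6.3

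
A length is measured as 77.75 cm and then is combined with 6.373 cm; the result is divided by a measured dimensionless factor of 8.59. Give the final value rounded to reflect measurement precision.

9.79 cm

77.75 cm + 6.373 cm = 84.123 cm; the sum is limited to 2 decimal places (4 s.f.).
Carrying full precision, 84.123 ÷ 8.59 = 9.79313154831… cm; 8.59 has 3 s.f., so the result keeps min(4, 3) = 3 s.f.
Rounded to 3 significant figures: 9.79 cm.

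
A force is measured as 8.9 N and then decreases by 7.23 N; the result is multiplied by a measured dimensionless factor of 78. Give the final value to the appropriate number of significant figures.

1.3 × 10^2 N

8.9 N − 7.23 N = 1.67 N; the difference is limited to 1 decimal place (2 s.f.).
Carrying full precision, 1.67 × 78 = 130.26 N; 78 has 2 s.f., so the result keeps min(2, 2) = 2 s.f.
Rounded to 2 significant figures: 1.3 × 10^2 N.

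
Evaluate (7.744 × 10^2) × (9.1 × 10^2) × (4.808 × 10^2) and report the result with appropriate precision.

(7.744 × 10^2) × (9.1 × 10^2) × (4.808 × 10^2) = 338821683.2
Multiplication/division keeps the fewest significant figures: 7.744 × 10^2 → 4 s.f., 9.1 × 10^2 → 2 s.f., 4.808 × 10^2 → 4 s.f.; limit is 2.
Rounded to 2 significant figures: 3.4 × 10^8.

3.4 × 10^8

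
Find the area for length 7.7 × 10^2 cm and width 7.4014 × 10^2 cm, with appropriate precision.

area = 7.7 × 10^2 cm × 7.4014 × 10^2 cm = 569907.8 cm².
7.7 × 10^2 has 2 significant figures; 7.4014 × 10^2 has 5.
Division/multiplication keeps the fewest: 2 significant figures.
Rounded: 5.7 × 10^5 cm².

5.7 × 10^5 cm²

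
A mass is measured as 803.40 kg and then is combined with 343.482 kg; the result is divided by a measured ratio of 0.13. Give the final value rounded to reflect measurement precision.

803.40 kg + 343.482 kg = 1146.882 kg; the sum is limited to 2 decimal places (6 s.f.).
Carrying full precision, 1146.882 ÷ 0.13 = 8822.16923077… kg; 0.13 has 2 s.f., so the result keeps min(6, 2) = 2 s.f.
Rounded to 2 significant figures: 8.8 × 10^3 kg.

8.8 × 10^3 kg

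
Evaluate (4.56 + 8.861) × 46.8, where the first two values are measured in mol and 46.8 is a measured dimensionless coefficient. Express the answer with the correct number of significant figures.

628 mol

4.56 mol + 8.861 mol = 13.421 mol; the sum is limited to 2 decimal places (4 s.f.).
Carrying full precision, 13.421 × 46.8 = 628.1028 mol; 46.8 has 3 s.f., so the result keeps min(4, 3) = 3 s.f.
Rounded to 3 significant figures: 628 mol.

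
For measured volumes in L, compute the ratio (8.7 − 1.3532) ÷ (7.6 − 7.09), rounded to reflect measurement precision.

8.7 − 1.3532 = 7.3468, limited to 1 d.p. → 2 s.f.; 7.6 − 7.09 = 0.51, limited to 1 d.p. → 1 s.f.
Carrying full precision, 7.3468 ÷ 0.51 = 14.4054901961…; keep min(2, 1) = 1 s.f.
Rounded to 1 significant figure: 1 × 10^1.

1 × 10^1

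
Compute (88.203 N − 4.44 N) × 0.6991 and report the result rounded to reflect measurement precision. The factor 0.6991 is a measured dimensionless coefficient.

58.56 N

88.203 N − 4.44 N = 83.763 N; the difference is limited to 2 decimal places (4 s.f.).
Carrying full precision, 83.763 × 0.6991 = 58.5587133 N; 0.6991 has 4 s.f., so the result keeps min(4, 4) = 4 s.f.
Rounded to 4 significant figures: 58.56 N.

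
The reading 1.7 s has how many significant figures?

2

1.7: every digit is nonzero and significant.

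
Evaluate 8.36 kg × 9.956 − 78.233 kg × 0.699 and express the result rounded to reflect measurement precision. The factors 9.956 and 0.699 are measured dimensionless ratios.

8.36 × 9.956 = 83.23216 → 83.2 kg (3 s.f., last digit at the 10^-1 place).
78.233 × 0.699 = 54.684867 → 54.7 kg (3 s.f., last digit at the 10^-1 place).
Difference: 28.547293 kg; keep the coarser place, 10^-1.
Result: 28.5 kg.

28.5 kg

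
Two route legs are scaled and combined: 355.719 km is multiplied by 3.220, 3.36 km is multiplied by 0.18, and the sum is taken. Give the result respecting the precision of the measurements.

355.719 × 3.220 = 1145.41518 → 1.145 × 10^3 km (4 s.f., last digit at the 10^0 place).
3.36 × 0.18 = 0.6048 → 6.0 × 10^-1 km (2 s.f., last digit at the 10^-2 place).
Sum: 1146.01998 km; keep the coarser place, 10^0.
Result: 1146 km.

1146 km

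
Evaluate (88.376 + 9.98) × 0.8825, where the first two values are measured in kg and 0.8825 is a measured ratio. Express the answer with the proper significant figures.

88.376 kg + 9.98 kg = 98.356 kg; the sum is limited to 2 decimal places (4 s.f.).
Carrying full precision, 98.356 × 0.8825 = 86.79917 kg; 0.8825 has 4 s.f., so the result keeps min(4, 4) = 4 s.f.
Rounded to 4 significant figures: 86.80 kg.

86.80 kg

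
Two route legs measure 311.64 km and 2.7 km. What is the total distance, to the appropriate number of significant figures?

314.3 km

311.64 km + 2.7 km = 314.34 km.
Addition/subtraction keeps the fewest decimal places: 311.64 → 2 decimal places, 2.7 → 1 decimal place; limit is 1.
Rounded to 1 decimal place: 314.3 km.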